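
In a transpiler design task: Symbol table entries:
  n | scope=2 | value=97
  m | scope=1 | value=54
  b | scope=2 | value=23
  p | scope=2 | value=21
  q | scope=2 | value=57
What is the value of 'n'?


Searching symbol table for 'n':
  n | scope=2 | value=97 <- MATCH
  m | scope=1 | value=54
  b | scope=2 | value=23
  p | scope=2 | value=21
  q | scope=2 | value=57
Found 'n' at scope 2 with value 97

97


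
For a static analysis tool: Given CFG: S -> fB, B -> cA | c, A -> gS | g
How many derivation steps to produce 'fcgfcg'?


Grammar: S -> fB, B -> cA | c, A -> gS | g
Deriving 'fcgfcg':
Step 1: S -> fB => fB
Step 2: B -> cA => fcA
Step 3: A -> gS => fcgS
Step 4: S -> fB => fcgfB
Step 5: B -> cA => fcgfcA
Step 6: A -> g => fcgfcg
Total derivation steps: 6

6


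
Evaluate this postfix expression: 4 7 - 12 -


Processing tokens left to right:
Push 4, Push 7
Pop 4 and 7, compute 4 - 7 = -3, push -3
Push 12
Pop -3 and 12, compute -3 - 12 = -15, push -15
Stack result: -15

-15


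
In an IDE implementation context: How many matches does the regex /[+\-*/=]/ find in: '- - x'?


Pattern: /[+\-*/=]/ (operators)
Input: '- - x'
Scanning for matches:
  Match 1: '-'
  Match 2: '-'
Total matches: 2

2


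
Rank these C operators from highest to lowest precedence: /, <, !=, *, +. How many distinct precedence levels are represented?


Looking up precedence for each operator:
  / -> precedence 6
  < -> precedence 4
  != -> precedence 3
  * -> precedence 6
  + -> precedence 5
Sorted highest to lowest: /, *, +, <, !=
Distinct precedence values: [6, 5, 4, 3]
Number of distinct levels: 4

4


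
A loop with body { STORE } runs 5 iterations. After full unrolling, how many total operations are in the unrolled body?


Loop body operations: STORE (1 op per iteration)
Unrolling 5 iterations:
  Iteration 1: STORE (1 ops)
  Iteration 2: STORE (1 ops)
  Iteration 3: STORE (1 ops)
  Iteration 4: STORE (1 ops)
  Iteration 5: STORE (1 ops)
Total: 5 iterations * 1 ops/iter = 5 operations

5


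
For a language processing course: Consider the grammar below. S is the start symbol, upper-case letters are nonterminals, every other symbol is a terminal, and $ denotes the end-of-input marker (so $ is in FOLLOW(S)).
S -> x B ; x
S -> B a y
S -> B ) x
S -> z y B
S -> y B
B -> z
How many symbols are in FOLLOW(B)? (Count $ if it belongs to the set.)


S is the start symbol and does not occur in any rule body, so FOLLOW(S) = {$}.
Examining every occurrence of B in a rule body:
  S -> x B ; x : B is followed by terminal ';' -> add ';'
  S -> B a y : B is followed by terminal 'a' -> add 'a'
  S -> B ) x : B is followed by terminal ')' -> add ')'
  S -> z y B : B is at the right end -> add FOLLOW(S) = {$}
  S -> y B : B is at the right end -> add FOLLOW(S) = {$} (already in the set)
  B -> z : B does not occur in the body -> contributes nothing
FOLLOW(B) = {), ;, a, $}
Count: 4

4


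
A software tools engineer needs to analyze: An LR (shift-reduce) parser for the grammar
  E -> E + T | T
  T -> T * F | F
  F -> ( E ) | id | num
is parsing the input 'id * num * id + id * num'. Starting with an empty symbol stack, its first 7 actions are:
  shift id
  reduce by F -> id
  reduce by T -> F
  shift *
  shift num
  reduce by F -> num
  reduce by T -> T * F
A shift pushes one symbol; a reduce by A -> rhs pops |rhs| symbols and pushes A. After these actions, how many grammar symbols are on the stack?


Tracking the symbol stack through each action:
  Action 1: shift 'id' : push -> stack = [id] (size 1)
  Action 2: reduce by F -> id : pop 1, push F -> stack = [F] (size 1)
  Action 3: reduce by T -> F : pop 1, push T -> stack = [T] (size 1)
  Action 4: shift '*' : push -> stack = [T, *] (size 2)
  Action 5: shift 'num' : push -> stack = [T, *, num] (size 3)
  Action 6: reduce by F -> num : pop 1, push F -> stack = [T, *, F] (size 3)
  Action 7: reduce by T -> T * F : pop 3, push T -> stack = [T] (size 1)
Final stack size: 1

1


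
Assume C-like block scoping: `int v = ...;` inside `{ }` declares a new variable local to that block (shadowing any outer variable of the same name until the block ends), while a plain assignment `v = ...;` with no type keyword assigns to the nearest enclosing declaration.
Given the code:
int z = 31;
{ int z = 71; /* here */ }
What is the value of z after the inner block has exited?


Analyzing scoping rules:
Outer scope: declares z = 31
Inner block: 'int z = 71;' declares a NEW z that shadows the outer one
When the block exits the inner z goes out of scope; the outer z was never modified -> 31
Result: 31

31


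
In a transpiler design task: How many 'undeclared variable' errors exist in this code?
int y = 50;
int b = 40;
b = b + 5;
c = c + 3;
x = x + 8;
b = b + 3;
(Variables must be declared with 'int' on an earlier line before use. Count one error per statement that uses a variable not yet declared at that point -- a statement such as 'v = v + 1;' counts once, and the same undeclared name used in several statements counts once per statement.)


Scanning code line by line:
  Line 1: declare 'y' -> declared = ['y']
  Line 2: declare 'b' -> declared = ['b', 'y']
  Line 3: use 'b' -> OK (declared)
  Line 4: use 'c' -> ERROR (undeclared)
  Line 5: use 'x' -> ERROR (undeclared)
  Line 6: use 'b' -> OK (declared)
Total undeclared variable errors: 2

2


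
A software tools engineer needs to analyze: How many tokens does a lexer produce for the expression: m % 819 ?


Scanning 'm % 819'
Token 1: 'm' -> identifier
Token 2: '%' -> operator
Token 3: '819' -> integer_literal
Total tokens: 3

3


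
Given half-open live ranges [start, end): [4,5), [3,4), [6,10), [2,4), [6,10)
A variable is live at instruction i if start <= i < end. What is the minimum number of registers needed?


Live ranges:
  Var0: [4, 5)
  Var1: [3, 4)
  Var2: [6, 10)
  Var3: [2, 4)
  Var4: [6, 10)
Sweep-line events (position, delta, active):
  pos=2 start -> active=1
  pos=3 start -> active=2
  pos=4 end -> active=1
  pos=4 end -> active=0
  pos=4 start -> active=1
  pos=5 end -> active=0
  pos=6 start -> active=1
  pos=6 start -> active=2
  pos=10 end -> active=1
  pos=10 end -> active=0
Maximum simultaneous active: 2
Minimum registers needed: 2

2


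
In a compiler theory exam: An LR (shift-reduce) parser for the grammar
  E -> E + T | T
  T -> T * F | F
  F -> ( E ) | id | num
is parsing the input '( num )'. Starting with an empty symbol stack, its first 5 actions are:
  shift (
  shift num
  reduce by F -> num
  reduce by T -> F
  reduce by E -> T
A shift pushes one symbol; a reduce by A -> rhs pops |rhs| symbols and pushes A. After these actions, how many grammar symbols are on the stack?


Tracking the symbol stack through each action:
  Action 1: shift '(' : push -> stack = [(] (size 1)
  Action 2: shift 'num' : push -> stack = [(, num] (size 2)
  Action 3: reduce by F -> num : pop 1, push F -> stack = [(, F] (size 2)
  Action 4: reduce by T -> F : pop 1, push T -> stack = [(, T] (size 2)
  Action 5: reduce by E -> T : pop 1, push E -> stack = [(, E] (size 2)
Final stack size: 2

2


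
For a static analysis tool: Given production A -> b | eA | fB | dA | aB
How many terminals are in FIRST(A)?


Production: A -> b | eA | fB | dA | aB
Examining each alternative for leading terminals:
  A -> b : first terminal = 'b'
  A -> eA : first terminal = 'e'
  A -> fB : first terminal = 'f'
  A -> dA : first terminal = 'd'
  A -> aB : first terminal = 'a'
FIRST(A) = {a, b, d, e, f}
Count: 5

5


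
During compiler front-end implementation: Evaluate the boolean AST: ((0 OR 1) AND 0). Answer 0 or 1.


Step 1: Evaluate inner node
  0 OR 1 = 1
Step 2: Evaluate root node
  1 AND 0 = 0

0


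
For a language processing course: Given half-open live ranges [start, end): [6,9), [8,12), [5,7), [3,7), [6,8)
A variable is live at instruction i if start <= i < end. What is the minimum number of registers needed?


Live ranges:
  Var0: [6, 9)
  Var1: [8, 12)
  Var2: [5, 7)
  Var3: [3, 7)
  Var4: [6, 8)
Sweep-line events (position, delta, active):
  pos=3 start -> active=1
  pos=5 start -> active=2
  pos=6 start -> active=3
  pos=6 start -> active=4
  pos=7 end -> active=3
  pos=7 end -> active=2
  pos=8 end -> active=1
  pos=8 start -> active=2
  pos=9 end -> active=1
  pos=12 end -> active=0
Maximum simultaneous active: 4
Minimum registers needed: 4

4


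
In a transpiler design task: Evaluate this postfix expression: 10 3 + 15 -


Processing tokens left to right:
Push 10, Push 3
Pop 10 and 3, compute 10 + 3 = 13, push 13
Push 15
Pop 13 and 15, compute 13 - 15 = -2, push -2
Stack result: -2

-2


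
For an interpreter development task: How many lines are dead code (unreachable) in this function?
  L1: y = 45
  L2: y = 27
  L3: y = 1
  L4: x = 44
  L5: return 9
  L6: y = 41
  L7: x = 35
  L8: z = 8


Analyzing control flow:
  L1: reachable (before return)
  L2: reachable (before return)
  L3: reachable (before return)
  L4: reachable (before return)
  L5: reachable (return statement)
  L6: DEAD (after return at L5)
  L7: DEAD (after return at L5)
  L8: DEAD (after return at L5)
Return at L5, total lines = 8
Dead lines: L6 through L8
Count: 3

3


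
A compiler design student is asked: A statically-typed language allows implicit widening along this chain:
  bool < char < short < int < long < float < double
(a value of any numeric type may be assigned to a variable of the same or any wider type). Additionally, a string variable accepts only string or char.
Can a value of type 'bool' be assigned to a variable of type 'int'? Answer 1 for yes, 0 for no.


Target variable type: int
Source value type: bool
Numeric ranks: bool=0, int=3
Widening allowed iff rank(source) <= rank(target): 0 <= 3? Yes
Result: 1

1


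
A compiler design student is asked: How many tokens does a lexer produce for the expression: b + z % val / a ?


Scanning 'b + z % val / a'
Token 1: 'b' -> identifier
Token 2: '+' -> operator
Token 3: 'z' -> identifier
Token 4: '%' -> operator
Token 5: 'val' -> identifier
Token 6: '/' -> operator
Token 7: 'a' -> identifier
Total tokens: 7

7


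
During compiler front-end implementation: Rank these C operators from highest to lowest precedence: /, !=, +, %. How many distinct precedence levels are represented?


Looking up precedence for each operator:
  / -> precedence 6
  != -> precedence 3
  + -> precedence 5
  % -> precedence 6
Sorted highest to lowest: /, %, +, !=
Distinct precedence values: [6, 5, 3]
Number of distinct levels: 3

3


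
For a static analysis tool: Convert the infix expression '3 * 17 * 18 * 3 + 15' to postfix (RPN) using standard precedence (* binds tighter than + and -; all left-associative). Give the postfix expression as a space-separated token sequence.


Applying the shunting-yard algorithm:
  Operand 3 -> output
  Push '*' onto operator stack -> op-stack: [*]
  Operand 17 -> output
  See '*' (prec 2); top '*' (prec 2) >= it -> pop '*' to output
  Push '*' onto operator stack -> op-stack: [*]
  Operand 18 -> output
  See '*' (prec 2); top '*' (prec 2) >= it -> pop '*' to output
  Push '*' onto operator stack -> op-stack: [*]
  Operand 3 -> output
  See '+' (prec 1); top '*' (prec 2) >= it -> pop '*' to output
  Push '+' onto operator stack -> op-stack: [+]
  Operand 15 -> output
  End of input: pop '+' to output
Postfix result: 3 17 * 18 * 3 * 15 +

3 17 * 18 * 3 * 15 +


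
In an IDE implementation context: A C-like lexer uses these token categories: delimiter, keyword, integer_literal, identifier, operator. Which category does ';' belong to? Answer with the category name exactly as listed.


Token: ';'
Checking categories:
  identifier: no
  integer_literal: no
  operator: no
  keyword: no
  delimiter: YES
Category: delimiter

delimiter


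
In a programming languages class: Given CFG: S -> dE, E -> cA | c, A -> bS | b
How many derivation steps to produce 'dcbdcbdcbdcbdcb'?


Grammar: S -> dE, E -> cA | c, A -> bS | b
Deriving 'dcbdcbdcbdcbdcb':
Step 1: S -> dE => dE
Step 2: E -> cA => dcA
Step 3: A -> bS => dcbS
Step 4: S -> dE => dcbdE
Step 5: E -> cA => dcbdcA
Step 6: A -> bS => dcbdcbS
Step 7: S -> dE => dcbdcbdE
Step 8: E -> cA => dcbdcbdcA
Step 9: A -> bS => dcbdcbdcbS
Step 10: S -> dE => dcbdcbdcbdE
Step 11: E -> cA => dcbdcbdcbdcA
Step 12: A -> bS => dcbdcbdcbdcbS
Step 13: S -> dE => dcbdcbdcbdcbdE
Step 14: E -> cA => dcbdcbdcbdcbdcA
Step 15: A -> b => dcbdcbdcbdcbdcb
Total derivation steps: 15

15


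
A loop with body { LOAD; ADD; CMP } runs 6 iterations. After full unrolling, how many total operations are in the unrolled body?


Loop body operations: LOAD, ADD, CMP (3 ops per iteration)
Unrolling 6 iterations:
  Iteration 1: LOAD, ADD, CMP (3 ops)
  Iteration 2: LOAD, ADD, CMP (3 ops)
  Iteration 3: LOAD, ADD, CMP (3 ops)
  Iteration 4: LOAD, ADD, CMP (3 ops)
  Iteration 5: LOAD, ADD, CMP (3 ops)
  Iteration 6: LOAD, ADD, CMP (3 ops)
Total: 6 iterations * 3 ops/iter = 18 operations

18


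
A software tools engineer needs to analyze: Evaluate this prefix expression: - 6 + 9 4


Parsing prefix expression: - 6 + 9 4
Step 1: Innermost operation '+ 9 4'
  9 + 4 = 13
Step 2: Outer operation '- 6 [13]'
  6 - 13 = -7

-7


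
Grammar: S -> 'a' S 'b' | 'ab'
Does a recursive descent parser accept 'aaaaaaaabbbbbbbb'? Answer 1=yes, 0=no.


Grammar accepts strings of the form a^n b^n (n >= 1)
Word: 'aaaaaaaabbbbbbbb'
Counting: 8 a's and 8 b's
Check: 8 == 8? Yes
Derivation (S -> aSb applied 7 time(s), then S -> ab): S => aSb => aaSbb => aaaSbbb => aaaaSbbbb => aaaaaSbbbbb => aaaaaaSbbbbbb => aaaaaaaSbbbbbbb => aaaaaaaabbbbbbbb
Accepted

1


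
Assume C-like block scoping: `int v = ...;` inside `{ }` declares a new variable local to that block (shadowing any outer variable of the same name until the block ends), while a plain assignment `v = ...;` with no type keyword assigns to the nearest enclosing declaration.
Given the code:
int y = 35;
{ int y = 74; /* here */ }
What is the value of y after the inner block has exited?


Analyzing scoping rules:
Outer scope: declares y = 35
Inner block: 'int y = 74;' declares a NEW y that shadows the outer one
When the block exits the inner y goes out of scope; the outer y was never modified -> 35
Result: 35

35


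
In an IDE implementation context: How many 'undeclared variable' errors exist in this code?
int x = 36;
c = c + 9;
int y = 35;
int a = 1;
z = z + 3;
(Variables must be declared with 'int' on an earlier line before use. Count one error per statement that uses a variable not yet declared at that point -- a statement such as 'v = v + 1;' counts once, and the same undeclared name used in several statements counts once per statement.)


Scanning code line by line:
  Line 1: declare 'x' -> declared = ['x']
  Line 2: use 'c' -> ERROR (undeclared)
  Line 3: declare 'y' -> declared = ['x', 'y']
  Line 4: declare 'a' -> declared = ['a', 'x', 'y']
  Line 5: use 'z' -> ERROR (undeclared)
Total undeclared variable errors: 2

2


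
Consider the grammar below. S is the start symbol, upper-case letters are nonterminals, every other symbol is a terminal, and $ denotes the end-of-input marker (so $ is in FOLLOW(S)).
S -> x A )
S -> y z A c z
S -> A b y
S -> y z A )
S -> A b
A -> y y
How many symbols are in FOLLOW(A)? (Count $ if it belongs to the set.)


S is the start symbol and does not occur in any rule body, so FOLLOW(S) = {$}.
Examining every occurrence of A in a rule body:
  S -> x A ) : A is followed by terminal ')' -> add ')'
  S -> y z A c z : A is followed by terminal 'c' -> add 'c'
  S -> A b y : A is followed by terminal 'b' -> add 'b'
  S -> y z A ) : A is followed by terminal ')' -> add ')' (already in the set)
  S -> A b : A is followed by terminal 'b' -> add 'b' (already in the set)
  A -> y y : A does not occur in the body -> contributes nothing
FOLLOW(A) = {), b, c}
Count: 3

3


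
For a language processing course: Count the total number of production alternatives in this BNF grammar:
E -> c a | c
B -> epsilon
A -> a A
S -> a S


Counting alternatives per rule:
  E: 2 alternative(s)
  B: 1 alternative(s)
  A: 1 alternative(s)
  S: 1 alternative(s)
Sum: 2 + 1 + 1 + 1 = 5

5


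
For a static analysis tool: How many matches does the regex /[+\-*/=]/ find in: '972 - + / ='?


Pattern: /[+\-*/=]/ (operators)
Input: '972 - + / ='
Scanning for matches:
  Match 1: '-'
  Match 2: '+'
  Match 3: '/'
  Match 4: '='
Total matches: 4

4


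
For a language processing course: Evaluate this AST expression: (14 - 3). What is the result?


Expression: (14 - 3)
Evaluating step by step:
  14 - 3 = 11
Result: 11

11


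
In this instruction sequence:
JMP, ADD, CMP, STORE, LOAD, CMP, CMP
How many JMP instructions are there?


Scanning instruction sequence for JMP:
  Position 1: JMP <- MATCH
  Position 2: ADD
  Position 3: CMP
  Position 4: STORE
  Position 5: LOAD
  Position 6: CMP
  Position 7: CMP
Matches at positions: [1]
Total JMP count: 1

1


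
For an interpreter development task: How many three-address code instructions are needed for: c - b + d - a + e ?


Expression: c - b + d - a + e
Generating three-address code (respecting * over +/- precedence):
  Instruction 1: t1 = c - b
  Instruction 2: t2 = t1 + d
  Instruction 3: t3 = t2 - a
  Instruction 4: t4 = t3 + e
Total instructions: 4

4


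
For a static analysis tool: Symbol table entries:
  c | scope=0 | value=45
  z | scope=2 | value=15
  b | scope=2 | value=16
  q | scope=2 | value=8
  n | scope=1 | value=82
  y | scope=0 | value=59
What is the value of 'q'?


Searching symbol table for 'q':
  c | scope=0 | value=45
  z | scope=2 | value=15
  b | scope=2 | value=16
  q | scope=2 | value=8 <- MATCH
  n | scope=1 | value=82
  y | scope=0 | value=59
Found 'q' at scope 2 with value 8

8


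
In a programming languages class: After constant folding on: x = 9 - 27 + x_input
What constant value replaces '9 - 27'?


Identifying constant sub-expression:
  Original: x = 9 - 27 + x_input
  9 and 27 are both compile-time constants
  Evaluating: 9 - 27 = -18
  After folding: x = -18 + x_input

-18


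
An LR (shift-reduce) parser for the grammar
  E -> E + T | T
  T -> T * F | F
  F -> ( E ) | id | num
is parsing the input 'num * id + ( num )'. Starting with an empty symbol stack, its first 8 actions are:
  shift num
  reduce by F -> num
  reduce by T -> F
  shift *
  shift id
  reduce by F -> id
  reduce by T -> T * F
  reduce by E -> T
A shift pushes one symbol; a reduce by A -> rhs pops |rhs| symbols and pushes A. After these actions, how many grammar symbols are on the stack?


Tracking the symbol stack through each action:
  Action 1: shift 'num' : push -> stack = [num] (size 1)
  Action 2: reduce by F -> num : pop 1, push F -> stack = [F] (size 1)
  Action 3: reduce by T -> F : pop 1, push T -> stack = [T] (size 1)
  Action 4: shift '*' : push -> stack = [T, *] (size 2)
  Action 5: shift 'id' : push -> stack = [T, *, id] (size 3)
  Action 6: reduce by F -> id : pop 1, push F -> stack = [T, *, F] (size 3)
  Action 7: reduce by T -> T * F : pop 3, push T -> stack = [T] (size 1)
  Action 8: reduce by E -> T : pop 1, push E -> stack = [E] (size 1)
Final stack size: 1

1


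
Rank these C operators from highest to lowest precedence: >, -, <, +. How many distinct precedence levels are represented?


Looking up precedence for each operator:
  > -> precedence 4
  - -> precedence 5
  < -> precedence 4
  + -> precedence 5
Sorted highest to lowest: -, +, >, <
Distinct precedence values: [5, 4]
Number of distinct levels: 2

2


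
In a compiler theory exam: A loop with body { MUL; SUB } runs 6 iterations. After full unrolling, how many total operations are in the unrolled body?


Loop body operations: MUL, SUB (2 ops per iteration)
Unrolling 6 iterations:
  Iteration 1: MUL, SUB (2 ops)
  Iteration 2: MUL, SUB (2 ops)
  Iteration 3: MUL, SUB (2 ops)
  Iteration 4: MUL, SUB (2 ops)
  Iteration 5: MUL, SUB (2 ops)
  Iteration 6: MUL, SUB (2 ops)
Total: 6 iterations * 2 ops/iter = 12 operations

12


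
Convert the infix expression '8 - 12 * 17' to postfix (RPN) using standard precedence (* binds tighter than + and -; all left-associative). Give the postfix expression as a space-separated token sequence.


Applying the shunting-yard algorithm:
  Operand 8 -> output
  Push '-' onto operator stack -> op-stack: [-]
  Operand 12 -> output
  Push '*' onto operator stack -> op-stack: [-, *]
  Operand 17 -> output
  End of input: pop '*' to output
  End of input: pop '-' to output
Postfix result: 8 12 17 * -

8 12 17 * -


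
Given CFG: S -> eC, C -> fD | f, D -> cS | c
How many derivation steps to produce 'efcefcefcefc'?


Grammar: S -> eC, C -> fD | f, D -> cS | c
Deriving 'efcefcefcefc':
Step 1: S -> eC => eC
Step 2: C -> fD => efD
Step 3: D -> cS => efcS
Step 4: S -> eC => efceC
Step 5: C -> fD => efcefD
Step 6: D -> cS => efcefcS
Step 7: S -> eC => efcefceC
Step 8: C -> fD => efcefcefD
Step 9: D -> cS => efcefcefcS
Step 10: S -> eC => efcefcefceC
Step 11: C -> fD => efcefcefcefD
Step 12: D -> c => efcefcefcefc
Total derivation steps: 12

12


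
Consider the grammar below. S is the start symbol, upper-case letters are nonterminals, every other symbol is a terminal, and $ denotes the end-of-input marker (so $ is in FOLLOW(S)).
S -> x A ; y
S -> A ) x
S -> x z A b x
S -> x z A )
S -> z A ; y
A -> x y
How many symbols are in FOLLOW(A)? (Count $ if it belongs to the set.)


S is the start symbol and does not occur in any rule body, so FOLLOW(S) = {$}.
Examining every occurrence of A in a rule body:
  S -> x A ; y : A is followed by terminal ';' -> add ';'
  S -> A ) x : A is followed by terminal ')' -> add ')'
  S -> x z A b x : A is followed by terminal 'b' -> add 'b'
  S -> x z A ) : A is followed by terminal ')' -> add ')' (already in the set)
  S -> z A ; y : A is followed by terminal ';' -> add ';' (already in the set)
  A -> x y : A does not occur in the body -> contributes nothing
FOLLOW(A) = {), ;, b}
Count: 3

3


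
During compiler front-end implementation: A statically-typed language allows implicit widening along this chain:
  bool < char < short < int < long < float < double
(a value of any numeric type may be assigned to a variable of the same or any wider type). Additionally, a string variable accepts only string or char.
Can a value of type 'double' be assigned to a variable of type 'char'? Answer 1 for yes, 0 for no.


Target variable type: char
Source value type: double
Numeric ranks: double=6, char=1
Widening allowed iff rank(source) <= rank(target): 6 <= 1? No
Result: 0

0


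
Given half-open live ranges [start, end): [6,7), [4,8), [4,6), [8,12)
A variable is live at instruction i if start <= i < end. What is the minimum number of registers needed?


Live ranges:
  Var0: [6, 7)
  Var1: [4, 8)
  Var2: [4, 6)
  Var3: [8, 12)
Sweep-line events (position, delta, active):
  pos=4 start -> active=1
  pos=4 start -> active=2
  pos=6 end -> active=1
  pos=6 start -> active=2
  pos=7 end -> active=1
  pos=8 end -> active=0
  pos=8 start -> active=1
  pos=12 end -> active=0
Maximum simultaneous active: 2
Minimum registers needed: 2

2


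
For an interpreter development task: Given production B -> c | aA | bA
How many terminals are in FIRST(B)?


Production: B -> c | aA | bA
Examining each alternative for leading terminals:
  B -> c : first terminal = 'c'
  B -> aA : first terminal = 'a'
  B -> bA : first terminal = 'b'
FIRST(B) = {a, b, c}
Count: 3

3


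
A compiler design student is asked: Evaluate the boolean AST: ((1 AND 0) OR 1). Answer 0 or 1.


Step 1: Evaluate inner node
  1 AND 0 = 0
Step 2: Evaluate root node
  0 OR 1 = 1

1


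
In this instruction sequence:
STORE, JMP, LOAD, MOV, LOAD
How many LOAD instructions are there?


Scanning instruction sequence for LOAD:
  Position 1: STORE
  Position 2: JMP
  Position 3: LOAD <- MATCH
  Position 4: MOV
  Position 5: LOAD <- MATCH
Matches at positions: [3, 5]
Total LOAD count: 2

2


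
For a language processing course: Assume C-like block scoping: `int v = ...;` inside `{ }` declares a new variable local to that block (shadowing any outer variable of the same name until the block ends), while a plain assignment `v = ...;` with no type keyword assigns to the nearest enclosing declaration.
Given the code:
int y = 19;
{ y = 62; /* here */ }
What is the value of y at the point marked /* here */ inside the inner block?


Analyzing scoping rules:
Outer scope: declares y = 19
Inner block: 'y = 62;' has no type keyword, so it is an assignment to the outer y (no shadowing)
Inside the block, after the assignment -> 62
Result: 62

62


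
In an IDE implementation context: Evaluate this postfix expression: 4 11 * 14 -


Processing tokens left to right:
Push 4, Push 11
Pop 4 and 11, compute 4 * 11 = 44, push 44
Push 14
Pop 44 and 14, compute 44 - 14 = 30, push 30
Stack result: 30

30


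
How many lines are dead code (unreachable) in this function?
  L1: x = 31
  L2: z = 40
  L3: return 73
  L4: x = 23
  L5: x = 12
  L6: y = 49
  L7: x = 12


Analyzing control flow:
  L1: reachable (before return)
  L2: reachable (before return)
  L3: reachable (return statement)
  L4: DEAD (after return at L3)
  L5: DEAD (after return at L3)
  L6: DEAD (after return at L3)
  L7: DEAD (after return at L3)
Return at L3, total lines = 7
Dead lines: L4 through L7
Count: 4

4


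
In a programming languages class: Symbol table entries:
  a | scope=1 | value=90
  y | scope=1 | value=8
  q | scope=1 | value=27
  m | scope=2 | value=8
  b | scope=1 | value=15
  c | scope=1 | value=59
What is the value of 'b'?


Searching symbol table for 'b':
  a | scope=1 | value=90
  y | scope=1 | value=8
  q | scope=1 | value=27
  m | scope=2 | value=8
  b | scope=1 | value=15 <- MATCH
  c | scope=1 | value=59
Found 'b' at scope 1 with value 15

15


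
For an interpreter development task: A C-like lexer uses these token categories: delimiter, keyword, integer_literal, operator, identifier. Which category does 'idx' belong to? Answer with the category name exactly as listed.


Token: 'idx'
Checking categories:
  identifier: YES
  integer_literal: no
  operator: no
  keyword: no
  delimiter: no
Category: identifier

identifier


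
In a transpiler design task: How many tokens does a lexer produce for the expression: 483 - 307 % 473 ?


Scanning '483 - 307 % 473'
Token 1: '483' -> integer_literal
Token 2: '-' -> operator
Token 3: '307' -> integer_literal
Token 4: '%' -> operator
Token 5: '473' -> integer_literal
Total tokens: 5

5


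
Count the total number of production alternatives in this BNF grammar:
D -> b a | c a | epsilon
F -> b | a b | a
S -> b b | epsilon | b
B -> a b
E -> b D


Counting alternatives per rule:
  D: 3 alternative(s)
  F: 3 alternative(s)
  S: 3 alternative(s)
  B: 1 alternative(s)
  E: 1 alternative(s)
Sum: 3 + 3 + 3 + 1 + 1 = 11

11


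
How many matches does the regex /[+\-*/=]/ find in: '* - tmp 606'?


Pattern: /[+\-*/=]/ (operators)
Input: '* - tmp 606'
Scanning for matches:
  Match 1: '*'
  Match 2: '-'
Total matches: 2

2


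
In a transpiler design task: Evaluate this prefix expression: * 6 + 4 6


Parsing prefix expression: * 6 + 4 6
Step 1: Innermost operation '+ 4 6'
  4 + 6 = 10
Step 2: Outer operation '* 6 [10]'
  6 * 10 = 60

60


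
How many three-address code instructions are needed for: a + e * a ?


Expression: a + e * a
Generating three-address code (respecting * over +/- precedence):
  Instruction 1: t1 = e * a
  Instruction 2: t2 = a + t1
Total instructions: 2

2


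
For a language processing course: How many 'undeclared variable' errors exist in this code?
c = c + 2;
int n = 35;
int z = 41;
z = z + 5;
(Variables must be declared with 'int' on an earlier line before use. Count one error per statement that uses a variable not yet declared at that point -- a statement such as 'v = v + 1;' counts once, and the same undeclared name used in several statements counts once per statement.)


Scanning code line by line:
  Line 1: use 'c' -> ERROR (undeclared)
  Line 2: declare 'n' -> declared = ['n']
  Line 3: declare 'z' -> declared = ['n', 'z']
  Line 4: use 'z' -> OK (declared)
Total undeclared variable errors: 1

1


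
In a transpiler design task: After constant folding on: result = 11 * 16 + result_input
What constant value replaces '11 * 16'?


Identifying constant sub-expression:
  Original: result = 11 * 16 + result_input
  11 and 16 are both compile-time constants
  Evaluating: 11 * 16 = 176
  After folding: result = 176 + result_input

176


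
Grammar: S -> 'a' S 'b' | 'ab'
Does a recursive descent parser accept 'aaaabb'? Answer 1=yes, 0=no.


Grammar accepts strings of the form a^n b^n (n >= 1)
Word: 'aaaabb'
Counting: 4 a's and 2 b's
Check: 4 == 2? No
Mismatch: a-count != b-count
Rejected

0


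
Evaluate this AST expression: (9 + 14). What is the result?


Expression: (9 + 14)
Evaluating step by step:
  9 + 14 = 23
Result: 23

23


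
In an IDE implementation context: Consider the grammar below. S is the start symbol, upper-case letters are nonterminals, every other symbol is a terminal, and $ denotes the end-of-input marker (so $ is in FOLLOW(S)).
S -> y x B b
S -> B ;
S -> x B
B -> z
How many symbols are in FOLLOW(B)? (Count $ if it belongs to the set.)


S is the start symbol and does not occur in any rule body, so FOLLOW(S) = {$}.
Examining every occurrence of B in a rule body:
  S -> y x B b : B is followed by terminal 'b' -> add 'b'
  S -> B ; : B is followed by terminal ';' -> add ';'
  S -> x B : B is at the right end -> add FOLLOW(S) = {$}
  B -> z : B does not occur in the body -> contributes nothing
FOLLOW(B) = {;, b, $}
Count: 3

3


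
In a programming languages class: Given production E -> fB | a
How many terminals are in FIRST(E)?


Production: E -> fB | a
Examining each alternative for leading terminals:
  E -> fB : first terminal = 'f'
  E -> a : first terminal = 'a'
FIRST(E) = {a, f}
Count: 2

2


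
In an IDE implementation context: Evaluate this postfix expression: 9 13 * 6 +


Processing tokens left to right:
Push 9, Push 13
Pop 9 and 13, compute 9 * 13 = 117, push 117
Push 6
Pop 117 and 6, compute 117 + 6 = 123, push 123
Stack result: 123

123


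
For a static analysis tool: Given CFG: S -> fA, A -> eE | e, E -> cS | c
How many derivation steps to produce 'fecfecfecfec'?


Grammar: S -> fA, A -> eE | e, E -> cS | c
Deriving 'fecfecfecfec':
Step 1: S -> fA => fA
Step 2: A -> eE => feE
Step 3: E -> cS => fecS
Step 4: S -> fA => fecfA
Step 5: A -> eE => fecfeE
Step 6: E -> cS => fecfecS
Step 7: S -> fA => fecfecfA
Step 8: A -> eE => fecfecfeE
Step 9: E -> cS => fecfecfecS
Step 10: S -> fA => fecfecfecfA
Step 11: A -> eE => fecfecfecfeE
Step 12: E -> c => fecfecfecfec
Total derivation steps: 12

12


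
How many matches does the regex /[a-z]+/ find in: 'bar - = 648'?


Pattern: /[a-z]+/ (identifiers)
Input: 'bar - = 648'
Scanning for matches:
  Match 1: 'bar'
Total matches: 1

1


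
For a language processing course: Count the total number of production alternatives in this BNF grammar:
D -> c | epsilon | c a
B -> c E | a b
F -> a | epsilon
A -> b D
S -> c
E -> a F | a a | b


Counting alternatives per rule:
  D: 3 alternative(s)
  B: 2 alternative(s)
  F: 2 alternative(s)
  A: 1 alternative(s)
  S: 1 alternative(s)
  E: 3 alternative(s)
Sum: 3 + 2 + 2 + 1 + 1 + 3 = 12

12


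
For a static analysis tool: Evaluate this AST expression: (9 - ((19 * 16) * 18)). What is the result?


Expression: (9 - ((19 * 16) * 18))
Evaluating step by step:
  19 * 16 = 304
  304 * 18 = 5472
  9 - 5472 = -5463
Result: -5463

-5463


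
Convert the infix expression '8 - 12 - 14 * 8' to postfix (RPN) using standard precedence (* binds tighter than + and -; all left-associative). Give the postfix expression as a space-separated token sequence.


Applying the shunting-yard algorithm:
  Operand 8 -> output
  Push '-' onto operator stack -> op-stack: [-]
  Operand 12 -> output
  See '-' (prec 1); top '-' (prec 1) >= it -> pop '-' to output
  Push '-' onto operator stack -> op-stack: [-]
  Operand 14 -> output
  Push '*' onto operator stack -> op-stack: [-, *]
  Operand 8 -> output
  End of input: pop '*' to output
  End of input: pop '-' to output
Postfix result: 8 12 - 14 8 * -

8 12 - 14 8 * -


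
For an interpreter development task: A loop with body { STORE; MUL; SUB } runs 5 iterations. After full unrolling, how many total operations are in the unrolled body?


Loop body operations: STORE, MUL, SUB (3 ops per iteration)
Unrolling 5 iterations:
  Iteration 1: STORE, MUL, SUB (3 ops)
  Iteration 2: STORE, MUL, SUB (3 ops)
  Iteration 3: STORE, MUL, SUB (3 ops)
  Iteration 4: STORE, MUL, SUB (3 ops)
  Iteration 5: STORE, MUL, SUB (3 ops)
Total: 5 iterations * 3 ops/iter = 15 operations

15


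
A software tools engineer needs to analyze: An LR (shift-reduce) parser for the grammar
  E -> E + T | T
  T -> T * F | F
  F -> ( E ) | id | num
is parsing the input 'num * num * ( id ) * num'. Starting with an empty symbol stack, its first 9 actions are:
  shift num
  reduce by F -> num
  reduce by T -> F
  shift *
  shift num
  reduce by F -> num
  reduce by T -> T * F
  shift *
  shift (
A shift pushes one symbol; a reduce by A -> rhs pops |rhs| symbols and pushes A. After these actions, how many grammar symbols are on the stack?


Tracking the symbol stack through each action:
  Action 1: shift 'num' : push -> stack = [num] (size 1)
  Action 2: reduce by F -> num : pop 1, push F -> stack = [F] (size 1)
  Action 3: reduce by T -> F : pop 1, push T -> stack = [T] (size 1)
  Action 4: shift '*' : push -> stack = [T, *] (size 2)
  Action 5: shift 'num' : push -> stack = [T, *, num] (size 3)
  Action 6: reduce by F -> num : pop 1, push F -> stack = [T, *, F] (size 3)
  Action 7: reduce by T -> T * F : pop 3, push T -> stack = [T] (size 1)
  Action 8: shift '*' : push -> stack = [T, *] (size 2)
  Action 9: shift '(' : push -> stack = [T, *, (] (size 3)
Final stack size: 3

3


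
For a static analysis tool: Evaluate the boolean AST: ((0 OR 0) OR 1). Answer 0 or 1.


Step 1: Evaluate inner node
  0 OR 0 = 0
Step 2: Evaluate root node
  0 OR 1 = 1

1


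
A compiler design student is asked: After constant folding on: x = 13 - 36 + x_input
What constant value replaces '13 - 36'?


Identifying constant sub-expression:
  Original: x = 13 - 36 + x_input
  13 and 36 are both compile-time constants
  Evaluating: 13 - 36 = -23
  After folding: x = -23 + x_input

-23


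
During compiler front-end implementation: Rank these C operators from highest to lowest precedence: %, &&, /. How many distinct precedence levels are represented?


Looking up precedence for each operator:
  % -> precedence 6
  && -> precedence 2
  / -> precedence 6
Sorted highest to lowest: %, /, &&
Distinct precedence values: [6, 2]
Number of distinct levels: 2

2


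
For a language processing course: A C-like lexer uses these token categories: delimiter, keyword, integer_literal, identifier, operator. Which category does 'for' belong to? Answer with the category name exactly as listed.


Token: 'for'
Checking categories:
  identifier: no
  integer_literal: no
  operator: no
  keyword: YES
  delimiter: no
Category: keyword

keyword


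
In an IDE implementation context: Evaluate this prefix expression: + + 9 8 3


Parsing prefix expression: + + 9 8 3
Step 1: Innermost operation '+ 9 8'
  9 + 8 = 17
Step 2: Outer operation '+ [17] 3'
  17 + 3 = 20

20


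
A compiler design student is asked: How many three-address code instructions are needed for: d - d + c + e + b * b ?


Expression: d - d + c + e + b * b
Generating three-address code (respecting * over +/- precedence):
  Instruction 1: t1 = b * b
  Instruction 2: t2 = d - d
  Instruction 3: t3 = t2 + c
  Instruction 4: t4 = t3 + e
  Instruction 5: t5 = t4 + t1
Total instructions: 5

5


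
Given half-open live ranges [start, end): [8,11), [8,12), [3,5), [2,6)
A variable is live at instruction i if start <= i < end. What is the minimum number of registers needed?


Live ranges:
  Var0: [8, 11)
  Var1: [8, 12)
  Var2: [3, 5)
  Var3: [2, 6)
Sweep-line events (position, delta, active):
  pos=2 start -> active=1
  pos=3 start -> active=2
  pos=5 end -> active=1
  pos=6 end -> active=0
  pos=8 start -> active=1
  pos=8 start -> active=2
  pos=11 end -> active=1
  pos=12 end -> active=0
Maximum simultaneous active: 2
Minimum registers needed: 2

2


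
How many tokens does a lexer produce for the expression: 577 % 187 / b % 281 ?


Scanning '577 % 187 / b % 281'
Token 1: '577' -> integer_literal
Token 2: '%' -> operator
Token 3: '187' -> integer_literal
Token 4: '/' -> operator
Token 5: 'b' -> identifier
Token 6: '%' -> operator
Token 7: '281' -> integer_literal
Total tokens: 7

7


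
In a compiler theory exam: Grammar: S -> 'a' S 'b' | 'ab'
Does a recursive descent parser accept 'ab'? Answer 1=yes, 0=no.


Grammar accepts strings of the form a^n b^n (n >= 1)
Word: 'ab'
Counting: 1 a's and 1 b's
Check: 1 == 1? Yes
Derivation (S -> aSb applied 0 time(s), then S -> ab): S => ab
Accepted

1


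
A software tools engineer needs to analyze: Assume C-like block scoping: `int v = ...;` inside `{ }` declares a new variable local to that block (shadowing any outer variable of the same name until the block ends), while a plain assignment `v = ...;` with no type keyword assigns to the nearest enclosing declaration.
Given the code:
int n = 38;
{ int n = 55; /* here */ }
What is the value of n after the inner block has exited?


Analyzing scoping rules:
Outer scope: declares n = 38
Inner block: 'int n = 55;' declares a NEW n that shadows the outer one
When the block exits the inner n goes out of scope; the outer n was never modified -> 38
Result: 38

38


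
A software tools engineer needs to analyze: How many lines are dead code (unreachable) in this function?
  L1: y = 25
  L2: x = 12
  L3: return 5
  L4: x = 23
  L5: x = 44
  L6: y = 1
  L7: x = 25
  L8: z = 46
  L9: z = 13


Analyzing control flow:
  L1: reachable (before return)
  L2: reachable (before return)
  L3: reachable (return statement)
  L4: DEAD (after return at L3)
  L5: DEAD (after return at L3)
  L6: DEAD (after return at L3)
  L7: DEAD (after return at L3)
  L8: DEAD (after return at L3)
  L9: DEAD (after return at L3)
Return at L3, total lines = 9
Dead lines: L4 through L9
Count: 6

6


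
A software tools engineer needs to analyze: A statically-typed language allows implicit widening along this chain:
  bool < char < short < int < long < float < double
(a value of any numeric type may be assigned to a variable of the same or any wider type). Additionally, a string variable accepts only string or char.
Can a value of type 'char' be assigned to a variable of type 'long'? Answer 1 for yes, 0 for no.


Target variable type: long
Source value type: char
Numeric ranks: char=1, long=4
Widening allowed iff rank(source) <= rank(target): 1 <= 4? Yes
Result: 1

1


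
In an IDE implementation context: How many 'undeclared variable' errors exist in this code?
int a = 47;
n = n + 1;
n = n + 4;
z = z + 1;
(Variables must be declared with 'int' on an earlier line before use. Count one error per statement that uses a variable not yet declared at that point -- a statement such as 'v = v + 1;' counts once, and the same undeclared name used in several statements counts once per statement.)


Scanning code line by line:
  Line 1: declare 'a' -> declared = ['a']
  Line 2: use 'n' -> ERROR (undeclared)
  Line 3: use 'n' -> ERROR (undeclared)
  Line 4: use 'z' -> ERROR (undeclared)
Total undeclared variable errors: 3

3


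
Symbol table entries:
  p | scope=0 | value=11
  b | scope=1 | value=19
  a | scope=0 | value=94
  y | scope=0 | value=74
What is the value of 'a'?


Searching symbol table for 'a':
  p | scope=0 | value=11
  b | scope=1 | value=19
  a | scope=0 | value=94 <- MATCH
  y | scope=0 | value=74
Found 'a' at scope 0 with value 94

94


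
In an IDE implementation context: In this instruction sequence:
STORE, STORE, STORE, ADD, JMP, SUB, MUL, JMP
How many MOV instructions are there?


Scanning instruction sequence for MOV:
  Position 1: STORE
  Position 2: STORE
  Position 3: STORE
  Position 4: ADD
  Position 5: JMP
  Position 6: SUB
  Position 7: MUL
  Position 8: JMP
Matches at positions: []
Total MOV count: 0

0
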